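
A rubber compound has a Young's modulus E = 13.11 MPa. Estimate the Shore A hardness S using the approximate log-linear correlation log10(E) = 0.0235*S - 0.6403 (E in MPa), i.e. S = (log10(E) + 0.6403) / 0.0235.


log10(E) = 0.0235*S - 0.6403  =>  S = (log10(E) + 0.6403) / 0.0235
log10(13.11) = 1.117603
S = (1.117603 + 0.6403) / 0.0235 = 1.757903 / 0.0235
S = 74.8

Shore A = 74.8


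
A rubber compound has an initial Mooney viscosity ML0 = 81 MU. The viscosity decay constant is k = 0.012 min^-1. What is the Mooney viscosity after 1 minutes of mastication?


ML = ML0 * exp(-k * t)
ML = 81 * exp(-0.012 * 1)
ML = 81 * 0.9881
ML = 80.03 MU

80.03 MU


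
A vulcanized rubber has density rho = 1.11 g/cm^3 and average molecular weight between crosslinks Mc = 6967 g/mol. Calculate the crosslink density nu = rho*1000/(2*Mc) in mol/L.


nu = rho * 1000 / (2 * Mc)
nu = 1.11 * 1000 / (2 * 6967)
nu = 1110.0 / 13934
nu = 0.0797 mol/L

0.0797 mol/L


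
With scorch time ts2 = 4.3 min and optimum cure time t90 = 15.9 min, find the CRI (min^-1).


CRI = 100 / (t90 - ts2)
= 100 / (15.9 - 4.3)
= 100 / 11.6
= 8.62 min^-1

8.62 min^-1


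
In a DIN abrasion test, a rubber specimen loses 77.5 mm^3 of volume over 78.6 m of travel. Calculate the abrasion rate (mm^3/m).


Rate = volume_loss / distance
= 77.5 / 78.6
= 0.986 mm^3/m

0.986 mm^3/m


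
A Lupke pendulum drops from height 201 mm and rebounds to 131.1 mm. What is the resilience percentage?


Resilience = h_rebound / h_drop * 100
= 131.1 / 201 * 100
= 65.2%

65.2%


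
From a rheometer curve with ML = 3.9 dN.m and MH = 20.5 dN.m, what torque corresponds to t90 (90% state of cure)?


M90 = ML + 0.9 * (MH - ML)
M90 = 3.9 + 0.9 * (20.5 - 3.9)
M90 = 3.9 + 0.9 * 16.6
M90 = 18.84 dN.m

18.84 dN.m


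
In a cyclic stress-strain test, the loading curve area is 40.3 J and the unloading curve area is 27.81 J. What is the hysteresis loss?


Hysteresis loss = loading - unloading
= 40.3 - 27.81
= 12.49 J

12.49 J


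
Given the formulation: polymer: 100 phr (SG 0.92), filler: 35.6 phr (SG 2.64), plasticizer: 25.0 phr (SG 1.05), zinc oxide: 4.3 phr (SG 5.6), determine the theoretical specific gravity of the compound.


Sum of weights = 164.9
Volume contributions:
  polymer: 100/0.92 = 108.6957
  filler: 35.6/2.64 = 13.4848
  plasticizer: 25.0/1.05 = 23.8095
  zinc oxide: 4.3/5.6 = 0.7679
Sum of volumes = 146.7579
SG = 164.9 / 146.7579 = 1.124

SG = 1.124


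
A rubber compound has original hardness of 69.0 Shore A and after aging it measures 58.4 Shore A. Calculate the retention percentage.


Retention = aged / original * 100
= 58.4 / 69.0 * 100
= 84.6%

84.6%


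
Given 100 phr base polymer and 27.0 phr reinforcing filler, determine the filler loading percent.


Filler % = filler / (rubber + filler) * 100
= 27.0 / (100 + 27.0) * 100
= 27.0 / 127.0 * 100
= 21.26%

21.26%


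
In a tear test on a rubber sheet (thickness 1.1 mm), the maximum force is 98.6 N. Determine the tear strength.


Tear strength = force / thickness
= 98.6 / 1.1
= 89.64 N/mm

89.64 N/mm


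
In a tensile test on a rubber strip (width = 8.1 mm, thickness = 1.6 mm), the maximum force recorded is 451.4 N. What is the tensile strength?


Area = width * thickness = 8.1 * 1.6 = 12.96 mm^2
TS = force / area = 451.4 / 12.96 = 34.83 MPa

34.83 MPa


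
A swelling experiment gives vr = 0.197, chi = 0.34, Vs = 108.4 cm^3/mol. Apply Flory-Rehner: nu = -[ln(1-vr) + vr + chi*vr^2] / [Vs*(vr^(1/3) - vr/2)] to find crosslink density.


ln(1 - vr) = ln(1 - 0.197) = -0.2194
Numerator = -((-0.2194) + 0.197 + 0.34 * 0.197^2) = 0.0092
Denominator = 108.4 * (0.197^(1/3) - 0.197/2) = 52.3967
nu = 0.0092 / 52.3967 = 1.7569e-04 mol/cm^3

1.7569e-04 mol/cm^3


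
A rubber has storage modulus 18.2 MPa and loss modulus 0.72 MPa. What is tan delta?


tan delta = E'' / E'
= 0.72 / 18.2
= 0.0396

tan delta = 0.0396


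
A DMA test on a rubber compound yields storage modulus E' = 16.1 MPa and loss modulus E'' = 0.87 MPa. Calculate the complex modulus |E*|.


|E*| = sqrt(E'^2 + E''^2)
= sqrt(16.1^2 + 0.87^2)
= sqrt(259.2100 + 0.7569)
= 16.123 MPa

16.123 MPa


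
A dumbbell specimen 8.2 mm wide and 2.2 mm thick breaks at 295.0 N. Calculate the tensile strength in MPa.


Area = width * thickness = 8.2 * 2.2 = 18.04 mm^2
TS = force / area = 295.0 / 18.04 = 16.35 MPa

16.35 MPa


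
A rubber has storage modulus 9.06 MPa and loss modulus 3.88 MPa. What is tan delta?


tan delta = E'' / E'
= 3.88 / 9.06
= 0.4283

tan delta = 0.4283


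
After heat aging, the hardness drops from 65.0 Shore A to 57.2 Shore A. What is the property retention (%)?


Retention = aged / original * 100
= 57.2 / 65.0 * 100
= 88.0%

88.0%


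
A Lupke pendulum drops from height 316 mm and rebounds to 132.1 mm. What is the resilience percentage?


Resilience = h_rebound / h_drop * 100
= 132.1 / 316 * 100
= 41.8%

41.8%


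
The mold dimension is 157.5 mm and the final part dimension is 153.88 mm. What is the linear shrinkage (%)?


Shrinkage = (mold - part) / mold * 100
= (157.5 - 153.88) / 157.5 * 100
= 3.62 / 157.5 * 100
= 2.3%

2.3%


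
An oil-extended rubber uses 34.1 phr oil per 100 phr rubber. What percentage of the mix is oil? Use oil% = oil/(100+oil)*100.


Oil % = oil / (100 + oil) * 100
= 34.1 / (100 + 34.1) * 100
= 34.1 / 134.1 * 100
= 25.43%

25.43%


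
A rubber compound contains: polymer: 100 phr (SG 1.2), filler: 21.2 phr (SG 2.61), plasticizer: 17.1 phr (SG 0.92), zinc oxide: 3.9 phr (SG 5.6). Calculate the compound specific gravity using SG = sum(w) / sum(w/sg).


Sum of weights = 142.2
Volume contributions:
  polymer: 100/1.2 = 83.3333
  filler: 21.2/2.61 = 8.1226
  plasticizer: 17.1/0.92 = 18.5870
  zinc oxide: 3.9/5.6 = 0.6964
Sum of volumes = 110.7393
SG = 142.2 / 110.7393 = 1.284

SG = 1.284


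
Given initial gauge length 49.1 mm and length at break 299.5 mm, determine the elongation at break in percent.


Elongation = (Lf - L0) / L0 * 100
= (299.5 - 49.1) / 49.1 * 100
= 250.4 / 49.1 * 100
= 510.0%

510.0%


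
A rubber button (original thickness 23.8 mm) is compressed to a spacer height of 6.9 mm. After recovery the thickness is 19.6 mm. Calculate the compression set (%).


CS = (t0 - recovered) / (t0 - ts) * 100
= (23.8 - 19.6) / (23.8 - 6.9) * 100
= 4.2 / 16.9 * 100
= 24.9%

24.9%


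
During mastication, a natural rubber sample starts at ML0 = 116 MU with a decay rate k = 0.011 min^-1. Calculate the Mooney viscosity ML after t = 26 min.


ML = ML0 * exp(-k * t)
ML = 116 * exp(-0.011 * 26)
ML = 116 * 0.7513
ML = 87.15 MU

87.15 MU


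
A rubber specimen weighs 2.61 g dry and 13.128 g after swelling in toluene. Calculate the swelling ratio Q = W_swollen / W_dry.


Q = W_swollen / W_dry
Q = 13.128 / 2.61
Q = 5.03

Q = 5.03


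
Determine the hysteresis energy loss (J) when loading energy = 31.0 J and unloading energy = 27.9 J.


Hysteresis loss = loading - unloading
= 31.0 - 27.9
= 3.1 J

3.1 J


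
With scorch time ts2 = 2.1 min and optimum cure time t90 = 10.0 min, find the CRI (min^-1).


CRI = 100 / (t90 - ts2)
= 100 / (10.0 - 2.1)
= 100 / 7.9
= 12.66 min^-1

12.66 min^-1


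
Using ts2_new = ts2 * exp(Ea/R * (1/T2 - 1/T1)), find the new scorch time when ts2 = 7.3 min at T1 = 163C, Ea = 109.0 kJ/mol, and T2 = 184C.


Convert temperatures: T1 = 163 + 273.15 = 436.15 K, T2 = 184 + 273.15 = 457.15 K
ts2_new = 7.3 * exp(109000 / 8.314 * (1/457.15 - 1/436.15))
1/T2 - 1/T1 = -1.0532e-04
ts2_new = 1.83 min

1.83 min


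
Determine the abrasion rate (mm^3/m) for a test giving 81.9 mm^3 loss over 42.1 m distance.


Rate = volume_loss / distance
= 81.9 / 42.1
= 1.945 mm^3/m

1.945 mm^3/m


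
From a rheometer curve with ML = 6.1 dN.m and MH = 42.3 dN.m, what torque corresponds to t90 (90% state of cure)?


M90 = ML + 0.9 * (MH - ML)
M90 = 6.1 + 0.9 * (42.3 - 6.1)
M90 = 6.1 + 0.9 * 36.2
M90 = 38.68 dN.m

38.68 dN.m


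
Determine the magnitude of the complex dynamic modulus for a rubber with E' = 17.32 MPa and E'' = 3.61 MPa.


|E*| = sqrt(E'^2 + E''^2)
= sqrt(17.32^2 + 3.61^2)
= sqrt(299.9824 + 13.0321)
= 17.692 MPa

17.692 MPa


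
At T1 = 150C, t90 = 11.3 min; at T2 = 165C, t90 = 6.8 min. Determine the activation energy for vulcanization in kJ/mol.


T1 = 423.15 K, T2 = 438.15 K
1/T1 - 1/T2 = 8.0905e-05
ln(t1/t2) = ln(11.3/6.8) = 0.5079
Ea = 8.314 * 0.5079 / 8.0905e-05 = 52191.1817 J/mol
Ea = 52.19 kJ/mol

52.19 kJ/mol


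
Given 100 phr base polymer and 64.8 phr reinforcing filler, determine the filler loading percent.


Filler % = filler / (rubber + filler) * 100
= 64.8 / (100 + 64.8) * 100
= 64.8 / 164.8 * 100
= 39.32%

39.32%


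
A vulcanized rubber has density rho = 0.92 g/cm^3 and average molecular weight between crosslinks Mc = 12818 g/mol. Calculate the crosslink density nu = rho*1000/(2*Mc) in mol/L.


nu = rho * 1000 / (2 * Mc)
nu = 0.92 * 1000 / (2 * 12818)
nu = 920.0 / 25636
nu = 0.0359 mol/L

0.0359 mol/L


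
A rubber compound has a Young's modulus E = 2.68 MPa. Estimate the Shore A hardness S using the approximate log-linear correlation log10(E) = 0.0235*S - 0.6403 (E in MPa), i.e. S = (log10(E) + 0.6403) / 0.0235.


log10(E) = 0.0235*S - 0.6403  =>  S = (log10(E) + 0.6403) / 0.0235
log10(2.68) = 0.428135
S = (0.428135 + 0.6403) / 0.0235 = 1.068435 / 0.0235
S = 45.5

Shore A = 45.5


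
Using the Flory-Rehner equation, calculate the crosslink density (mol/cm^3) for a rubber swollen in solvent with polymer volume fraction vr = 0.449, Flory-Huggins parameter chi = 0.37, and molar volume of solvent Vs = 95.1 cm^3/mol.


ln(1 - vr) = ln(1 - 0.449) = -0.5960
Numerator = -((-0.5960) + 0.449 + 0.37 * 0.449^2) = 0.0724
Denominator = 95.1 * (0.449^(1/3) - 0.449/2) = 51.4721
nu = 0.0724 / 51.4721 = 0.0014 mol/cm^3

0.0014 mol/cm^3


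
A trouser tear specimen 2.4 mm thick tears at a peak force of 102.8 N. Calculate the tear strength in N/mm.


Tear strength = force / thickness
= 102.8 / 2.4
= 42.83 N/mm

42.83 N/mm


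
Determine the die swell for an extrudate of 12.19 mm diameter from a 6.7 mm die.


Die swell ratio = D_extrudate / D_die
= 12.19 / 6.7
= 1.819

Die swell = 1.819


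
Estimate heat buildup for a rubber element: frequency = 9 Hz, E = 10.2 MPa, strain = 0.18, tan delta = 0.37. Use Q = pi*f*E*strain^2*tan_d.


Q = pi * f * E * strain^2 * tan_d
= pi * 9 * 10.2 * 0.18^2 * 0.37
= pi * 9 * 10.2 * 0.0324 * 0.37
= 3.4573

Q = 3.4573


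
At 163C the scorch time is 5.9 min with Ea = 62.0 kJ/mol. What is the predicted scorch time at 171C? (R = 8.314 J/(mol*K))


Convert temperatures: T1 = 163 + 273.15 = 436.15 K, T2 = 171 + 273.15 = 444.15 K
ts2_new = 5.9 * exp(62000 / 8.314 * (1/444.15 - 1/436.15))
1/T2 - 1/T1 = -4.1298e-05
ts2_new = 4.34 min

4.34 min


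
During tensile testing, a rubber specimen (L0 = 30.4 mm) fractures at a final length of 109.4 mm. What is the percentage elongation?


Elongation = (Lf - L0) / L0 * 100
= (109.4 - 30.4) / 30.4 * 100
= 79.0 / 30.4 * 100
= 259.9%

259.9%


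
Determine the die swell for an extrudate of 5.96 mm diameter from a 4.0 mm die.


Die swell ratio = D_extrudate / D_die
= 5.96 / 4.0
= 1.49

Die swell = 1.49


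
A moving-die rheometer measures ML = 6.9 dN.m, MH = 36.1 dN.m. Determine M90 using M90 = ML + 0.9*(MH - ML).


M90 = ML + 0.9 * (MH - ML)
M90 = 6.9 + 0.9 * (36.1 - 6.9)
M90 = 6.9 + 0.9 * 29.2
M90 = 33.18 dN.m

33.18 dN.m


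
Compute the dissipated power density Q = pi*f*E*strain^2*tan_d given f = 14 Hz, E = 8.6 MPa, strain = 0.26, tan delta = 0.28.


Q = pi * f * E * strain^2 * tan_d
= pi * 14 * 8.6 * 0.26^2 * 0.28
= pi * 14 * 8.6 * 0.0676 * 0.28
= 7.1595

Q = 7.1595


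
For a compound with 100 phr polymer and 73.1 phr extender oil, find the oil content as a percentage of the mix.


Oil % = oil / (100 + oil) * 100
= 73.1 / (100 + 73.1) * 100
= 73.1 / 173.1 * 100
= 42.23%

42.23%


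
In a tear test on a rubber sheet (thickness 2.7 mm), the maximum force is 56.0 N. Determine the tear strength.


Tear strength = force / thickness
= 56.0 / 2.7
= 20.74 N/mm

20.74 N/mm


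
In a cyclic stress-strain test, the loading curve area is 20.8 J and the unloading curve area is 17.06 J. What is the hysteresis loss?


Hysteresis loss = loading - unloading
= 20.8 - 17.06
= 3.74 J

3.74 J


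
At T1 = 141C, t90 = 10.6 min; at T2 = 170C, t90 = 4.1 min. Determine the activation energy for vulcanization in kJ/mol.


T1 = 414.15 K, T2 = 443.15 K
1/T1 - 1/T2 = 1.5801e-04
ln(t1/t2) = ln(10.6/4.1) = 0.9499
Ea = 8.314 * 0.9499 / 1.5801e-04 = 49978.5042 J/mol
Ea = 49.98 kJ/mol

49.98 kJ/mol


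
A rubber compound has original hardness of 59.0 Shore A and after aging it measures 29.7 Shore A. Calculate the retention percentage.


Retention = aged / original * 100
= 29.7 / 59.0 * 100
= 50.3%

50.3%


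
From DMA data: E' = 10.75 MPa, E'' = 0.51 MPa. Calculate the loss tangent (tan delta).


tan delta = E'' / E'
= 0.51 / 10.75
= 0.0474

tan delta = 0.0474


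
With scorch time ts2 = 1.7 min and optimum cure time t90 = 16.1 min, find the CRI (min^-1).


CRI = 100 / (t90 - ts2)
= 100 / (16.1 - 1.7)
= 100 / 14.4
= 6.94 min^-1

6.94 min^-1


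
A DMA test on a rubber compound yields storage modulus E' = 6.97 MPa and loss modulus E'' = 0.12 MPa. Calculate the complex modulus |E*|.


|E*| = sqrt(E'^2 + E''^2)
= sqrt(6.97^2 + 0.12^2)
= sqrt(48.5809 + 0.0144)
= 6.971 MPa

6.971 MPa


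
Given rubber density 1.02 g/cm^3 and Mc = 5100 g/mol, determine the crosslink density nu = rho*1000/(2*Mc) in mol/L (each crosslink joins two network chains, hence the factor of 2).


nu = rho * 1000 / (2 * Mc)
nu = 1.02 * 1000 / (2 * 5100)
nu = 1020.0 / 10200
nu = 0.1000 mol/L

0.1000 mol/L


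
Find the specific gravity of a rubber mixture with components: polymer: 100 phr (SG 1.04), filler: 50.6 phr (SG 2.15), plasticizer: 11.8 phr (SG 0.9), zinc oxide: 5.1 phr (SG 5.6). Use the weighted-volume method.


Sum of weights = 167.5
Volume contributions:
  polymer: 100/1.04 = 96.1538
  filler: 50.6/2.15 = 23.5349
  plasticizer: 11.8/0.9 = 13.1111
  zinc oxide: 5.1/5.6 = 0.9107
Sum of volumes = 133.7106
SG = 167.5 / 133.7106 = 1.253

SG = 1.253


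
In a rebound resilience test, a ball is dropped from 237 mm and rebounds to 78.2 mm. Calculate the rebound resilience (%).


Resilience = h_rebound / h_drop * 100
= 78.2 / 237 * 100
= 33.0%

33.0%


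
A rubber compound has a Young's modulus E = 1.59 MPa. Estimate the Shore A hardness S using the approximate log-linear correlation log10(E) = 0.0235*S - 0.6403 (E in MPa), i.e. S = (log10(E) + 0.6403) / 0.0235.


log10(E) = 0.0235*S - 0.6403  =>  S = (log10(E) + 0.6403) / 0.0235
log10(1.59) = 0.201397
S = (0.201397 + 0.6403) / 0.0235 = 0.841697 / 0.0235
S = 35.8

Shore A = 35.8


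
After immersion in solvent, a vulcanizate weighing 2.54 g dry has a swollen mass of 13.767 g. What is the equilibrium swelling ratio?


Q = W_swollen / W_dry
Q = 13.767 / 2.54
Q = 5.42

Q = 5.42


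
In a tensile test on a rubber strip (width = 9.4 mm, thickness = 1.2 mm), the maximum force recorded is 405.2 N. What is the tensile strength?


Area = width * thickness = 9.4 * 1.2 = 11.28 mm^2
TS = force / area = 405.2 / 11.28 = 35.92 MPa

35.92 MPa


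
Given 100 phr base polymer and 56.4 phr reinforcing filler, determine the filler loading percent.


Filler % = filler / (rubber + filler) * 100
= 56.4 / (100 + 56.4) * 100
= 56.4 / 156.4 * 100
= 36.06%

36.06%


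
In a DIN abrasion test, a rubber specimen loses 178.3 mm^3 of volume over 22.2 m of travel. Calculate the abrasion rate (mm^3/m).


Rate = volume_loss / distance
= 178.3 / 22.2
= 8.032 mm^3/m

8.032 mm^3/m


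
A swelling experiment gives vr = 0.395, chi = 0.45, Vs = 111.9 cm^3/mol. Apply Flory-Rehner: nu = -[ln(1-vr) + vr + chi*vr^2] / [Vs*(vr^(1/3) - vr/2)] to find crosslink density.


ln(1 - vr) = ln(1 - 0.395) = -0.5025
Numerator = -((-0.5025) + 0.395 + 0.45 * 0.395^2) = 0.0373
Denominator = 111.9 * (0.395^(1/3) - 0.395/2) = 60.0034
nu = 0.0373 / 60.0034 = 6.2189e-04 mol/cm^3

6.2189e-04 mol/cm^3


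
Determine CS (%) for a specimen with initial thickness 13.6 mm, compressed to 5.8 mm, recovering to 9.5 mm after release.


CS = (t0 - recovered) / (t0 - ts) * 100
= (13.6 - 9.5) / (13.6 - 5.8) * 100
= 4.1 / 7.8 * 100
= 52.6%

52.6%


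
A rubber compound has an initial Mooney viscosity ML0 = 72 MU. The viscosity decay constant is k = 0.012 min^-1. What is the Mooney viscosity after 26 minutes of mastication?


ML = ML0 * exp(-k * t)
ML = 72 * exp(-0.012 * 26)
ML = 72 * 0.7320
ML = 52.7 MU

52.7 MU


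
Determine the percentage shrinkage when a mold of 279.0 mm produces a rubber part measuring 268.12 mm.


Shrinkage = (mold - part) / mold * 100
= (279.0 - 268.12) / 279.0 * 100
= 10.88 / 279.0 * 100
= 3.9%

3.9%


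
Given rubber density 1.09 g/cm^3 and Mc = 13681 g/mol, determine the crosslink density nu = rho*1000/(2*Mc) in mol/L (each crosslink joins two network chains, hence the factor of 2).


nu = rho * 1000 / (2 * Mc)
nu = 1.09 * 1000 / (2 * 13681)
nu = 1090.0 / 27362
nu = 0.0398 mol/L

0.0398 mol/L


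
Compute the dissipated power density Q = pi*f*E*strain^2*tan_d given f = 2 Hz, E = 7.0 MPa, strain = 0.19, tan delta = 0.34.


Q = pi * f * E * strain^2 * tan_d
= pi * 2 * 7.0 * 0.19^2 * 0.34
= pi * 2 * 7.0 * 0.0361 * 0.34
= 0.5398

Q = 0.5398


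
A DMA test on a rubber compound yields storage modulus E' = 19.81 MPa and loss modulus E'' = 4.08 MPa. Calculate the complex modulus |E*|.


|E*| = sqrt(E'^2 + E''^2)
= sqrt(19.81^2 + 4.08^2)
= sqrt(392.4361 + 16.6464)
= 20.226 MPa

20.226 MPa


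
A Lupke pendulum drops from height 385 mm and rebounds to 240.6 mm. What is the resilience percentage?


Resilience = h_rebound / h_drop * 100
= 240.6 / 385 * 100
= 62.5%

62.5%


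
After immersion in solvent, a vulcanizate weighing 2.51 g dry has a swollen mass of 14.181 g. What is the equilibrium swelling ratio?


Q = W_swollen / W_dry
Q = 14.181 / 2.51
Q = 5.65

Q = 5.65


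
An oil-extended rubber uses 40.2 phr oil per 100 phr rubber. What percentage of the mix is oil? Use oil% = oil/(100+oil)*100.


Oil % = oil / (100 + oil) * 100
= 40.2 / (100 + 40.2) * 100
= 40.2 / 140.2 * 100
= 28.67%

28.67%


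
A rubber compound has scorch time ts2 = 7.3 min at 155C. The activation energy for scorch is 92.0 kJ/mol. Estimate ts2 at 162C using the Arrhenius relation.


Convert temperatures: T1 = 155 + 273.15 = 428.15 K, T2 = 162 + 273.15 = 435.15 K
ts2_new = 7.3 * exp(92000 / 8.314 * (1/435.15 - 1/428.15))
1/T2 - 1/T1 = -3.7572e-05
ts2_new = 4.82 min

4.82 min


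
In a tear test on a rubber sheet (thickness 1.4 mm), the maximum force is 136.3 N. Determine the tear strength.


Tear strength = force / thickness
= 136.3 / 1.4
= 97.36 N/mm

97.36 N/mm


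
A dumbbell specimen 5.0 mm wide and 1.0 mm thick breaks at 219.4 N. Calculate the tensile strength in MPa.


Area = width * thickness = 5.0 * 1.0 = 5.0 mm^2
TS = force / area = 219.4 / 5.0 = 43.88 MPa

43.88 MPa


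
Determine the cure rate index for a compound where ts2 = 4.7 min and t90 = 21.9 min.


CRI = 100 / (t90 - ts2)
= 100 / (21.9 - 4.7)
= 100 / 17.2
= 5.81 min^-1

5.81 min^-1


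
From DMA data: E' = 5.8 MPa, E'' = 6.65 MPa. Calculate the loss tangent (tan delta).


tan delta = E'' / E'
= 6.65 / 5.8
= 1.1466

tan delta = 1.1466


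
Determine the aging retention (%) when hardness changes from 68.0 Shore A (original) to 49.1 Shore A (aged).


Retention = aged / original * 100
= 49.1 / 68.0 * 100
= 72.2%

72.2%


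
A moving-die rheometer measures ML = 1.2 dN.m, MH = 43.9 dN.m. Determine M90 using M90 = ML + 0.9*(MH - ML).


M90 = ML + 0.9 * (MH - ML)
M90 = 1.2 + 0.9 * (43.9 - 1.2)
M90 = 1.2 + 0.9 * 42.7
M90 = 39.63 dN.m

39.63 dN.m


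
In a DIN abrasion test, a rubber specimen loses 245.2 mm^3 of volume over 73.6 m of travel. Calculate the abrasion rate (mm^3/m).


Rate = volume_loss / distance
= 245.2 / 73.6
= 3.332 mm^3/m

3.332 mm^3/m


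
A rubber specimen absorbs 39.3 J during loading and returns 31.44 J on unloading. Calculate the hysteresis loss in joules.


Hysteresis loss = loading - unloading
= 39.3 - 31.44
= 7.86 J

7.86 J


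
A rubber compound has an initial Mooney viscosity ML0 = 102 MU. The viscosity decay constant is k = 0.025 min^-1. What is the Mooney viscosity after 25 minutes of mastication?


ML = ML0 * exp(-k * t)
ML = 102 * exp(-0.025 * 25)
ML = 102 * 0.5353
ML = 54.6 MU

54.6 MU


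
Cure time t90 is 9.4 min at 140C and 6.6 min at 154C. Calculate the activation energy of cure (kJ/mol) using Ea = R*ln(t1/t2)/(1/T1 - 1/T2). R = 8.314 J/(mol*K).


T1 = 413.15 K, T2 = 427.15 K
1/T1 - 1/T2 = 7.9330e-05
ln(t1/t2) = ln(9.4/6.6) = 0.3536
Ea = 8.314 * 0.3536 / 7.9330e-05 = 37062.2331 J/mol
Ea = 37.06 kJ/mol

37.06 kJ/mol


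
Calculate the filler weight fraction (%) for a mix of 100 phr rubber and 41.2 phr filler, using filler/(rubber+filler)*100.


Filler % = filler / (rubber + filler) * 100
= 41.2 / (100 + 41.2) * 100
= 41.2 / 141.2 * 100
= 29.18%

29.18%


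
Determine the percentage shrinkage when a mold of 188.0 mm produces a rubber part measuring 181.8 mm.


Shrinkage = (mold - part) / mold * 100
= (188.0 - 181.8) / 188.0 * 100
= 6.2 / 188.0 * 100
= 3.3%

3.3%


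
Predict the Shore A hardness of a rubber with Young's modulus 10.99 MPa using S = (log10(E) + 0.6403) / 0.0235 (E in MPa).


log10(E) = 0.0235*S - 0.6403  =>  S = (log10(E) + 0.6403) / 0.0235
log10(10.99) = 1.040998
S = (1.040998 + 0.6403) / 0.0235 = 1.681298 / 0.0235
S = 71.5

Shore A = 71.5


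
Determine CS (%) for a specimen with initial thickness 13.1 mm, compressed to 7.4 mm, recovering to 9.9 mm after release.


CS = (t0 - recovered) / (t0 - ts) * 100
= (13.1 - 9.9) / (13.1 - 7.4) * 100
= 3.2 / 5.7 * 100
= 56.1%

56.1%


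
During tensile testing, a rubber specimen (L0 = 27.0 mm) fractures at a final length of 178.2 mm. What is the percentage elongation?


Elongation = (Lf - L0) / L0 * 100
= (178.2 - 27.0) / 27.0 * 100
= 151.2 / 27.0 * 100
= 560.0%

560.0%


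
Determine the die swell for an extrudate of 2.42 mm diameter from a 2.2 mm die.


Die swell ratio = D_extrudate / D_die
= 2.42 / 2.2
= 1.1

Die swell = 1.1


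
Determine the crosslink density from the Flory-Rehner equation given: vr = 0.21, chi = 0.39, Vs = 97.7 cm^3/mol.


ln(1 - vr) = ln(1 - 0.21) = -0.2357
Numerator = -((-0.2357) + 0.21 + 0.39 * 0.21^2) = 0.0085
Denominator = 97.7 * (0.21^(1/3) - 0.21/2) = 47.8136
nu = 0.0085 / 47.8136 = 1.7826e-04 mol/cm^3

1.7826e-04 mol/cm^3


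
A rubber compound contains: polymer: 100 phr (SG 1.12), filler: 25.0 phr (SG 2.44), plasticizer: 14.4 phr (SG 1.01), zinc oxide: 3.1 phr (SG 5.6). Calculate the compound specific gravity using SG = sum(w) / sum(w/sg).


Sum of weights = 142.5
Volume contributions:
  polymer: 100/1.12 = 89.2857
  filler: 25.0/2.44 = 10.2459
  plasticizer: 14.4/1.01 = 14.2574
  zinc oxide: 3.1/5.6 = 0.5536
Sum of volumes = 114.3426
SG = 142.5 / 114.3426 = 1.246

SG = 1.246


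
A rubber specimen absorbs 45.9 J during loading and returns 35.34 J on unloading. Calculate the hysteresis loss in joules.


Hysteresis loss = loading - unloading
= 45.9 - 35.34
= 10.56 J

10.56 J


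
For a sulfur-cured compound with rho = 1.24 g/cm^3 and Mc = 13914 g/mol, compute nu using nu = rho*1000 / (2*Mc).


nu = rho * 1000 / (2 * Mc)
nu = 1.24 * 1000 / (2 * 13914)
nu = 1240.0 / 27828
nu = 0.0446 mol/L

0.0446 mol/L


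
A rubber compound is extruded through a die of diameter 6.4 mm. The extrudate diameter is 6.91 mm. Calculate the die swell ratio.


Die swell ratio = D_extrudate / D_die
= 6.91 / 6.4
= 1.08

Die swell = 1.08


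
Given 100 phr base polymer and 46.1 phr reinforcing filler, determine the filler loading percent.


Filler % = filler / (rubber + filler) * 100
= 46.1 / (100 + 46.1) * 100
= 46.1 / 146.1 * 100
= 31.55%

31.55%


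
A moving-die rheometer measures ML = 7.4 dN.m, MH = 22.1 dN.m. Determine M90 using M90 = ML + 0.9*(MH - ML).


M90 = ML + 0.9 * (MH - ML)
M90 = 7.4 + 0.9 * (22.1 - 7.4)
M90 = 7.4 + 0.9 * 14.7
M90 = 20.63 dN.m

20.63 dN.m


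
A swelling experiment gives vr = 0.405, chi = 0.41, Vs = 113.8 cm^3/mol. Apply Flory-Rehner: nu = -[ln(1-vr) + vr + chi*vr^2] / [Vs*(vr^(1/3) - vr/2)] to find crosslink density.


ln(1 - vr) = ln(1 - 0.405) = -0.5192
Numerator = -((-0.5192) + 0.405 + 0.41 * 0.405^2) = 0.0469
Denominator = 113.8 * (0.405^(1/3) - 0.405/2) = 61.1520
nu = 0.0469 / 61.1520 = 7.6766e-04 mol/cm^3

7.6766e-04 mol/cm^3


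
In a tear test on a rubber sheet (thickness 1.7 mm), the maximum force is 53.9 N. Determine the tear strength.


Tear strength = force / thickness
= 53.9 / 1.7
= 31.71 N/mm

31.71 N/mm


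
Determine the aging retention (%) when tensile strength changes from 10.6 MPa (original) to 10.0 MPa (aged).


Retention = aged / original * 100
= 10.0 / 10.6 * 100
= 94.3%

94.3%


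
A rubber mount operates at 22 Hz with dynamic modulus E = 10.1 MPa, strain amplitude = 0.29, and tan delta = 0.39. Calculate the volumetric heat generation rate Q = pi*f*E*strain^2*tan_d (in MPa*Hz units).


Q = pi * f * E * strain^2 * tan_d
= pi * 22 * 10.1 * 0.29^2 * 0.39
= pi * 22 * 10.1 * 0.0841 * 0.39
= 22.8957

Q = 22.8957


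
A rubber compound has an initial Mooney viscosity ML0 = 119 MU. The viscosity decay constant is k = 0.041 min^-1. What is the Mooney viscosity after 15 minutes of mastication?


ML = ML0 * exp(-k * t)
ML = 119 * exp(-0.041 * 15)
ML = 119 * 0.5406
ML = 64.34 MU

64.34 MU


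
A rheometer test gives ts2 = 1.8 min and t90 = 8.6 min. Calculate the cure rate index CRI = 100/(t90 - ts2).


CRI = 100 / (t90 - ts2)
= 100 / (8.6 - 1.8)
= 100 / 6.8
= 14.71 min^-1

14.71 min^-1


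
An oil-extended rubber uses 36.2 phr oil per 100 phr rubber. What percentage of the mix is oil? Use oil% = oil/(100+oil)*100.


Oil % = oil / (100 + oil) * 100
= 36.2 / (100 + 36.2) * 100
= 36.2 / 136.2 * 100
= 26.58%

26.58%


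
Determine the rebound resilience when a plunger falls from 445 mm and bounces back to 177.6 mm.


Resilience = h_rebound / h_drop * 100
= 177.6 / 445 * 100
= 39.9%

39.9%


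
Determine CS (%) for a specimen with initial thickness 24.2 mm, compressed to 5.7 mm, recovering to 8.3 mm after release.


CS = (t0 - recovered) / (t0 - ts) * 100
= (24.2 - 8.3) / (24.2 - 5.7) * 100
= 15.9 / 18.5 * 100
= 85.9%

85.9%


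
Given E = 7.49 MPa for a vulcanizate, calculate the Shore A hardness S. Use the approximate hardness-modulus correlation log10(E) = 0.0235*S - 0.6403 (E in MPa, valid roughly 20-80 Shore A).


log10(E) = 0.0235*S - 0.6403  =>  S = (log10(E) + 0.6403) / 0.0235
log10(7.49) = 0.874482
S = (0.874482 + 0.6403) / 0.0235 = 1.514782 / 0.0235
S = 64.5

Shore A = 64.5


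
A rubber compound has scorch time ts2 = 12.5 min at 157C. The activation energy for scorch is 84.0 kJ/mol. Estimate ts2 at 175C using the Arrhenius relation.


Convert temperatures: T1 = 157 + 273.15 = 430.15 K, T2 = 175 + 273.15 = 448.15 K
ts2_new = 12.5 * exp(84000 / 8.314 * (1/448.15 - 1/430.15))
1/T2 - 1/T1 = -9.3375e-05
ts2_new = 4.87 min

4.87 min


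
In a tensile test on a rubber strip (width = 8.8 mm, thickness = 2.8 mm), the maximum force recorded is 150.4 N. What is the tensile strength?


Area = width * thickness = 8.8 * 2.8 = 24.64 mm^2
TS = force / area = 150.4 / 24.64 = 6.1 MPa

6.1 MPa


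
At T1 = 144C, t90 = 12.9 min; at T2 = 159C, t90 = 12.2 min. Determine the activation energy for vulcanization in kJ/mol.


T1 = 417.15 K, T2 = 432.15 K
1/T1 - 1/T2 = 8.3208e-05
ln(t1/t2) = ln(12.9/12.2) = 0.0558
Ea = 8.314 * 0.0558 / 8.3208e-05 = 5574.5841 J/mol
Ea = 5.57 kJ/mol

5.57 kJ/mol


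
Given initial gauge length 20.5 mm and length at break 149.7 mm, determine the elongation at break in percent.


Elongation = (Lf - L0) / L0 * 100
= (149.7 - 20.5) / 20.5 * 100
= 129.2 / 20.5 * 100
= 630.2%

630.2%


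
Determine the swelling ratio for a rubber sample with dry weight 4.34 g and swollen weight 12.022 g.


Q = W_swollen / W_dry
Q = 12.022 / 4.34
Q = 2.77

Q = 2.77


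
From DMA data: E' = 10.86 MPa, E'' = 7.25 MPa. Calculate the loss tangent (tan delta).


tan delta = E'' / E'
= 7.25 / 10.86
= 0.6676

tan delta = 0.6676


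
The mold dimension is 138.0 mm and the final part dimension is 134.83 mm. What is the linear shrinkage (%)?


Shrinkage = (mold - part) / mold * 100
= (138.0 - 134.83) / 138.0 * 100
= 3.17 / 138.0 * 100
= 2.3%

2.3%


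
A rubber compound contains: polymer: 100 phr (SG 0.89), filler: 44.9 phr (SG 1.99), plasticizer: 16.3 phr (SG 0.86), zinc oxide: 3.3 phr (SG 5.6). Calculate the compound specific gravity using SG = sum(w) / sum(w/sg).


Sum of weights = 164.5
Volume contributions:
  polymer: 100/0.89 = 112.3596
  filler: 44.9/1.99 = 22.5628
  plasticizer: 16.3/0.86 = 18.9535
  zinc oxide: 3.3/5.6 = 0.5893
Sum of volumes = 154.4651
SG = 164.5 / 154.4651 = 1.065

SG = 1.065


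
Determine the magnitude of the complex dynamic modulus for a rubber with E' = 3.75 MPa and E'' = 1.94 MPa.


|E*| = sqrt(E'^2 + E''^2)
= sqrt(3.75^2 + 1.94^2)
= sqrt(14.0625 + 3.7636)
= 4.222 MPa

4.222 MPa


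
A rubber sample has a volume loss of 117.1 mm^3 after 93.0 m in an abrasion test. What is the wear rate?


Rate = volume_loss / distance
= 117.1 / 93.0
= 1.259 mm^3/m

1.259 mm^3/m


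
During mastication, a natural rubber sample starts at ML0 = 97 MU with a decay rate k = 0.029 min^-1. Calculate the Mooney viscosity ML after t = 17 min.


ML = ML0 * exp(-k * t)
ML = 97 * exp(-0.029 * 17)
ML = 97 * 0.6108
ML = 59.25 MU

59.25 MU


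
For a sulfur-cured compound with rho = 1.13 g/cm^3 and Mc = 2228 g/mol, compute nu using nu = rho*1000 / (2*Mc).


nu = rho * 1000 / (2 * Mc)
nu = 1.13 * 1000 / (2 * 2228)
nu = 1130.0 / 4456
nu = 0.2536 mol/L

0.2536 mol/L


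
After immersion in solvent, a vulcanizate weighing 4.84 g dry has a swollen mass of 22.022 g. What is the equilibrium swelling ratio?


Q = W_swollen / W_dry
Q = 22.022 / 4.84
Q = 4.55

Q = 4.55


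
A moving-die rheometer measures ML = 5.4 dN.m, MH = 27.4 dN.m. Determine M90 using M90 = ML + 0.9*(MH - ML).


M90 = ML + 0.9 * (MH - ML)
M90 = 5.4 + 0.9 * (27.4 - 5.4)
M90 = 5.4 + 0.9 * 22.0
M90 = 25.2 dN.m

25.2 dN.m


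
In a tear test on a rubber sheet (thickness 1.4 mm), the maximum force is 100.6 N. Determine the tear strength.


Tear strength = force / thickness
= 100.6 / 1.4
= 71.86 N/mm

71.86 N/mm


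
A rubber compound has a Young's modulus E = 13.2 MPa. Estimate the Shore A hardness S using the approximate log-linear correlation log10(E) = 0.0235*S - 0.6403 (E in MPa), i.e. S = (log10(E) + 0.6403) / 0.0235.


log10(E) = 0.0235*S - 0.6403  =>  S = (log10(E) + 0.6403) / 0.0235
log10(13.2) = 1.120574
S = (1.120574 + 0.6403) / 0.0235 = 1.760874 / 0.0235
S = 74.9

Shore A = 74.9


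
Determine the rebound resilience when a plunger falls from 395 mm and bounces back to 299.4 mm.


Resilience = h_rebound / h_drop * 100
= 299.4 / 395 * 100
= 75.8%

75.8%


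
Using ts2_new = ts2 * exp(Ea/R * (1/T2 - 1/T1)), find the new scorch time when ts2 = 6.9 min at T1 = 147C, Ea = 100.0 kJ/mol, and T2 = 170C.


Convert temperatures: T1 = 147 + 273.15 = 420.15 K, T2 = 170 + 273.15 = 443.15 K
ts2_new = 6.9 * exp(100000 / 8.314 * (1/443.15 - 1/420.15))
1/T2 - 1/T1 = -1.2353e-04
ts2_new = 1.56 min

1.56 min


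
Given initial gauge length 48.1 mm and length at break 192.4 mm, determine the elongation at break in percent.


Elongation = (Lf - L0) / L0 * 100
= (192.4 - 48.1) / 48.1 * 100
= 144.3 / 48.1 * 100
= 300.0%

300.0%


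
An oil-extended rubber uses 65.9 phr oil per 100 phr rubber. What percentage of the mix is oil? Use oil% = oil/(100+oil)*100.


Oil % = oil / (100 + oil) * 100
= 65.9 / (100 + 65.9) * 100
= 65.9 / 165.9 * 100
= 39.72%

39.72%


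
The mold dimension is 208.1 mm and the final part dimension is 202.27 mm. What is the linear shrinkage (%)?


Shrinkage = (mold - part) / mold * 100
= (208.1 - 202.27) / 208.1 * 100
= 5.83 / 208.1 * 100
= 2.8%

2.8%


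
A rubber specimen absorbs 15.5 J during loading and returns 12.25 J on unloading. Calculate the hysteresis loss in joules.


Hysteresis loss = loading - unloading
= 15.5 - 12.25
= 3.25 J

3.25 J


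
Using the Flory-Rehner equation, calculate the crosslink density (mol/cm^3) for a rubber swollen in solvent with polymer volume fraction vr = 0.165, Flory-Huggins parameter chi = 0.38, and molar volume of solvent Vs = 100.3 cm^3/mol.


ln(1 - vr) = ln(1 - 0.165) = -0.1803
Numerator = -((-0.1803) + 0.165 + 0.38 * 0.165^2) = 0.0050
Denominator = 100.3 * (0.165^(1/3) - 0.165/2) = 46.7379
nu = 0.0050 / 46.7379 = 1.0651e-04 mol/cm^3

1.0651e-04 mol/cm^3


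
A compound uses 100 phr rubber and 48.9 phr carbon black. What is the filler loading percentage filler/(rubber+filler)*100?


Filler % = filler / (rubber + filler) * 100
= 48.9 / (100 + 48.9) * 100
= 48.9 / 148.9 * 100
= 32.84%

32.84%


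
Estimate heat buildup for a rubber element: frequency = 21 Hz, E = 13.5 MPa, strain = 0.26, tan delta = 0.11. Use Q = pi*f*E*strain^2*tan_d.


Q = pi * f * E * strain^2 * tan_d
= pi * 21 * 13.5 * 0.26^2 * 0.11
= pi * 21 * 13.5 * 0.0676 * 0.11
= 6.6228

Q = 6.6228


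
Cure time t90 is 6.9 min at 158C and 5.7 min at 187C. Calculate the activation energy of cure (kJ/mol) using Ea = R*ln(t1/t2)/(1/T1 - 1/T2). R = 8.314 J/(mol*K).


T1 = 431.15 K, T2 = 460.15 K
1/T1 - 1/T2 = 1.4617e-04
ln(t1/t2) = ln(6.9/5.7) = 0.1911
Ea = 8.314 * 0.1911 / 1.4617e-04 = 10866.7277 J/mol
Ea = 10.87 kJ/mol

10.87 kJ/mol


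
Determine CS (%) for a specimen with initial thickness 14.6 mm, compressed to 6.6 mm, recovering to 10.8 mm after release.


CS = (t0 - recovered) / (t0 - ts) * 100
= (14.6 - 10.8) / (14.6 - 6.6) * 100
= 3.8 / 8.0 * 100
= 47.5%

47.5%


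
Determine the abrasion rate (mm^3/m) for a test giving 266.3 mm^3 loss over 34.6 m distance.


Rate = volume_loss / distance
= 266.3 / 34.6
= 7.697 mm^3/m

7.697 mm^3/m


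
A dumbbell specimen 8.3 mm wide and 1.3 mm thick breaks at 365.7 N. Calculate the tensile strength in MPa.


Area = width * thickness = 8.3 * 1.3 = 10.79 mm^2
TS = force / area = 365.7 / 10.79 = 33.89 MPa

33.89 MPa


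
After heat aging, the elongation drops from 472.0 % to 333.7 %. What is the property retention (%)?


Retention = aged / original * 100
= 333.7 / 472.0 * 100
= 70.7%

70.7%


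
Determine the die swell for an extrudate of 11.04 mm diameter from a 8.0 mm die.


Die swell ratio = D_extrudate / D_die
= 11.04 / 8.0
= 1.38

Die swell = 1.38


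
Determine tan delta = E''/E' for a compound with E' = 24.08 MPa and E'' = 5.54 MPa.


tan delta = E'' / E'
= 5.54 / 24.08
= 0.2301

tan delta = 0.2301


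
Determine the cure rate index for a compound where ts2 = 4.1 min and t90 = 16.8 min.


CRI = 100 / (t90 - ts2)
= 100 / (16.8 - 4.1)
= 100 / 12.7
= 7.87 min^-1

7.87 min^-1


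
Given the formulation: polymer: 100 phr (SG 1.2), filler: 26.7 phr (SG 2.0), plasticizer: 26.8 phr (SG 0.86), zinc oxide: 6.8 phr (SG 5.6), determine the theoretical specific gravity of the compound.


Sum of weights = 160.3
Volume contributions:
  polymer: 100/1.2 = 83.3333
  filler: 26.7/2.0 = 13.3500
  plasticizer: 26.8/0.86 = 31.1628
  zinc oxide: 6.8/5.6 = 1.2143
Sum of volumes = 129.0604
SG = 160.3 / 129.0604 = 1.242

SG = 1.242


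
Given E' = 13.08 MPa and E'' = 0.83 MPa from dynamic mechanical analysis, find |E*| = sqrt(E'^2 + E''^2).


|E*| = sqrt(E'^2 + E''^2)
= sqrt(13.08^2 + 0.83^2)
= sqrt(171.0864 + 0.6889)
= 13.106 MPa

13.106 MPa


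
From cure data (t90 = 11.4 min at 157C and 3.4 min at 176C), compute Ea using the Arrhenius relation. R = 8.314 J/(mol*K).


T1 = 430.15 K, T2 = 449.15 K
1/T1 - 1/T2 = 9.8343e-05
ln(t1/t2) = ln(11.4/3.4) = 1.2098
Ea = 8.314 * 1.2098 / 9.8343e-05 = 102280.9950 J/mol
Ea = 102.28 kJ/mol

102.28 kJ/mol


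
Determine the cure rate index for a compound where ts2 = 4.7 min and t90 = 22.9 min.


CRI = 100 / (t90 - ts2)
= 100 / (22.9 - 4.7)
= 100 / 18.2
= 5.49 min^-1

5.49 min^-1


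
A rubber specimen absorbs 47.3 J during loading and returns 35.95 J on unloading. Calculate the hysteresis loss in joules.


Hysteresis loss = loading - unloading
= 47.3 - 35.95
= 11.35 J

11.35 J


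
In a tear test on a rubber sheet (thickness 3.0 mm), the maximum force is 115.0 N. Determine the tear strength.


Tear strength = force / thickness
= 115.0 / 3.0
= 38.33 N/mm

38.33 N/mm


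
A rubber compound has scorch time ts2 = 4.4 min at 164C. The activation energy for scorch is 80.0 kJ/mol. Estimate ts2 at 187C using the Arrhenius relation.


Convert temperatures: T1 = 164 + 273.15 = 437.15 K, T2 = 187 + 273.15 = 460.15 K
ts2_new = 4.4 * exp(80000 / 8.314 * (1/460.15 - 1/437.15))
1/T2 - 1/T1 = -1.1434e-04
ts2_new = 1.46 min

1.46 min


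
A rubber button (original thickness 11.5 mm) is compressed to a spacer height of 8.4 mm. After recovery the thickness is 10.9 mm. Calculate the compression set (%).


CS = (t0 - recovered) / (t0 - ts) * 100
= (11.5 - 10.9) / (11.5 - 8.4) * 100
= 0.6 / 3.1 * 100
= 19.4%

19.4%


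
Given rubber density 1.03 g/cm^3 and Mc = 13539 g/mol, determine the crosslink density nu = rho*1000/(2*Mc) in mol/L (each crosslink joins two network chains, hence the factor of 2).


nu = rho * 1000 / (2 * Mc)
nu = 1.03 * 1000 / (2 * 13539)
nu = 1030.0 / 27078
nu = 0.0380 mol/L

0.0380 mol/L


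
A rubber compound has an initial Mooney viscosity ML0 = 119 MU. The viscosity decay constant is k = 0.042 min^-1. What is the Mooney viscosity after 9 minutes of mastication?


ML = ML0 * exp(-k * t)
ML = 119 * exp(-0.042 * 9)
ML = 119 * 0.6852
ML = 81.54 MU

81.54 MU


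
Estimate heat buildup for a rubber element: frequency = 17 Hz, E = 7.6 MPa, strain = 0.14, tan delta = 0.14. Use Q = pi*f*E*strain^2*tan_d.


Q = pi * f * E * strain^2 * tan_d
= pi * 17 * 7.6 * 0.14^2 * 0.14
= pi * 17 * 7.6 * 0.0196 * 0.14
= 1.1138

Q = 1.1138


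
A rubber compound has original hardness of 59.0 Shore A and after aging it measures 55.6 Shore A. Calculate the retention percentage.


Retention = aged / original * 100
= 55.6 / 59.0 * 100
= 94.2%

94.2%


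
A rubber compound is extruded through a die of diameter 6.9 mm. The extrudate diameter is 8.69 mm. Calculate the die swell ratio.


Die swell ratio = D_extrudate / D_die
= 8.69 / 6.9
= 1.259

Die swell = 1.259


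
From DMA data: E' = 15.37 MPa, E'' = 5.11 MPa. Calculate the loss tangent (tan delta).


tan delta = E'' / E'
= 5.11 / 15.37
= 0.3325

tan delta = 0.3325


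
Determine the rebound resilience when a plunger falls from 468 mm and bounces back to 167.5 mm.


Resilience = h_rebound / h_drop * 100
= 167.5 / 468 * 100
= 35.8%

35.8%


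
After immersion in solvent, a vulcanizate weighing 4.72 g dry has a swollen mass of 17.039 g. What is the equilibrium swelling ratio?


Q = W_swollen / W_dry
Q = 17.039 / 4.72
Q = 3.61

Q = 3.61


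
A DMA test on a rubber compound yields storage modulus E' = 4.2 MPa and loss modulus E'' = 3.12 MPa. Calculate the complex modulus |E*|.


|E*| = sqrt(E'^2 + E''^2)
= sqrt(4.2^2 + 3.12^2)
= sqrt(17.6400 + 9.7344)
= 5.232 MPa

5.232 MPa


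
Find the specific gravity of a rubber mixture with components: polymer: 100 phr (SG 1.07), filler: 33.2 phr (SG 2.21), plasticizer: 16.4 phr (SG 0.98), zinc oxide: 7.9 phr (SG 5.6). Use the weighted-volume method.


Sum of weights = 157.5
Volume contributions:
  polymer: 100/1.07 = 93.4579
  filler: 33.2/2.21 = 15.0226
  plasticizer: 16.4/0.98 = 16.7347
  zinc oxide: 7.9/5.6 = 1.4107
Sum of volumes = 126.6260
SG = 157.5 / 126.6260 = 1.244

SG = 1.244
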